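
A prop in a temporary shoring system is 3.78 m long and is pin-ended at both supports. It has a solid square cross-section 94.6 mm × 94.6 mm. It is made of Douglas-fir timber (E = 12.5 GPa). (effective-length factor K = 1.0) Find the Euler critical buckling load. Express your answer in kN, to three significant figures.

I = a⁴/12 = 94.6⁴/12 = 6.674×10^6 mm⁴
I = 6.674×10^6 mm⁴ = 6.674×10^-6 m⁴
Effective length L_e = K·L = 1 × 3.78 = 3.780 m
P_cr = π²EI / L_e² = π² × 12.5×10⁹ × 6.674×10^-6 / 3.780² = 5.762×10^4 N

P_cr ≈ 57.6 kN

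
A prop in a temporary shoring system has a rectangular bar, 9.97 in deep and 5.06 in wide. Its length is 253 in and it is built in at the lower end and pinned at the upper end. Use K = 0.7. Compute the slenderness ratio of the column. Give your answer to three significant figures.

λ ≈ 121

For a rectangle r_min = b/√12 = 5.06/√12 = 1.461 in
L_e = K·L = 0.7 × 253 = 177.1 in
λ = L_e / r_min = 177.10 / 1.461 = 121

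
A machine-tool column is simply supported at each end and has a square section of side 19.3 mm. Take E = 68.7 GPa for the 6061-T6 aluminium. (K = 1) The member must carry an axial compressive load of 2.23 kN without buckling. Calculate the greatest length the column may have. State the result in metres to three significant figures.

L_max ≈ 1.87 m

I = a⁴/12 = 19.3⁴/12 = 1.156×10^4 mm⁴
I = 1.156×10^-8 m⁴
At the buckling limit P_cr = P = 2.230×10^3 N
From P_cr = π²EI/(K·L)²:  L = (1/K)·√(π²EI/P_cr) = (1/1)·√(π²×6.87×10^10×1.156×10^-8/2.230×10^3)
L = 1.87 m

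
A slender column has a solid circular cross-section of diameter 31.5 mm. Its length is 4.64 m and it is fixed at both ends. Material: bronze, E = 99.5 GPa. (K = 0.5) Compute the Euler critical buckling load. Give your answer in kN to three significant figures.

P_cr ≈ 8.82 kN

I = πd⁴/64 = π×31.5⁴/64 = 4.833×10^4 mm⁴
I = 4.833×10^4 mm⁴ = 4.833×10^-8 m⁴
Effective length L_e = K·L = 0.5 × 4.64 = 2.320 m
P_cr = π²EI / L_e² = π² × 99.5×10⁹ × 4.833×10^-8 / 2.320² = 8.818×10^3 N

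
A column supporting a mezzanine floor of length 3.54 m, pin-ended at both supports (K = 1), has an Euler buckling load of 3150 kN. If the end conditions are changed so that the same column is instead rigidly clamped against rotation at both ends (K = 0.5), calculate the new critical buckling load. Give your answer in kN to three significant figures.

P_cr ≈ 12600 kN

P_cr ∝ 1/K², so P_cr,new = P_cr,old × (K_old/K_new)² = 3150 × (1/0.5)²
= 3150 × 4.000 = 12600 kN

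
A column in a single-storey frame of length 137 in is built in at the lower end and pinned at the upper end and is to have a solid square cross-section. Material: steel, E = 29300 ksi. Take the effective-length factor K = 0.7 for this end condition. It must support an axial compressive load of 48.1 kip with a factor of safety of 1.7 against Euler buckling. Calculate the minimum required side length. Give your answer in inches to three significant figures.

Required P_cr = n·P = 1.7 × 48.1 = 81.77 kip
L_e = K·L = 0.7 × 137 = 95.90 in
Required I = P_cr·L_e²/(π²E) = 8.177×10^4 × 95.90² / (π² × 2.93×10^7) = 2.601 in⁴
Solid square: I = a⁴/12  ⇒  a = (12I)^(1/4) = (12×2.601)^(1/4) = 2.36 in

a ≈ 2.36 in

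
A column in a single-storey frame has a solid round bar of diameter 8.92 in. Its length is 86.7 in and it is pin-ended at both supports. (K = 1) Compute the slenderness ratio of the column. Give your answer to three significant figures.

λ ≈ 38.9

I = πd⁴/64 = π×8.92⁴/64 = 310.8 in⁴
A = 62.49 in²;  r_min = √(I/A) = √(310.8/62.49) = 2.230 in
L_e = K·L = 1 × 86.7 = 86.70 in
λ = L_e / r_min = 86.700 / 2.230 = 38.9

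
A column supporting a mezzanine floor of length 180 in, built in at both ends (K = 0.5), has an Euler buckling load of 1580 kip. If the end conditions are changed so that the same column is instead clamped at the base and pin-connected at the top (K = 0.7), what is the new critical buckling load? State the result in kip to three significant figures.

P_cr ≈ 806 kip

P_cr ∝ 1/K², so P_cr,new = P_cr,old × (K_old/K_new)² = 1580 × (0.5/0.7)²
= 1580 × 0.5102 = 806 kip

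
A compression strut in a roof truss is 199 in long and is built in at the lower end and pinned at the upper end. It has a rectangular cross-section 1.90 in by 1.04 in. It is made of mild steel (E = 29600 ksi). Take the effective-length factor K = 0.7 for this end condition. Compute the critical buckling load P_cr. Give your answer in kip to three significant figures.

Buckling occurs about the weak axis: I_min = h·b³/12 with b = 1.04 in (the shorter side).
I_min = 1.90×1.04³/12 = 0.1781 in⁴
Effective length L_e = K·L = 0.7 × 199 = 139.3 in
P_cr = π²EI / L_e² = π² × 29600×10³ × 0.1781 / 139.3² = 2.681×10^3 lb

P_cr ≈ 2.68 kip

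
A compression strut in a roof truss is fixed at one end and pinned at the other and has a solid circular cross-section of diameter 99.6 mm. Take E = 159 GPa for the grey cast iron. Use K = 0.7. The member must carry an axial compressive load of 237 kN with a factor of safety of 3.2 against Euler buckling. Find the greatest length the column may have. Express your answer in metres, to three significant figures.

L_max ≈ 4.52 m

I = πd⁴/64 = π×99.6⁴/64 = 4.831×10^6 mm⁴
I = 4.831×10^-6 m⁴
Required critical load P_cr = n·P = 3.2 × 237 = 758.4 kN = 7.584×10^5 N
From P_cr = π²EI/(K·L)²:  L = (1/K)·√(π²EI/P_cr) = (1/0.7)·√(π²×1.59×10^11×4.831×10^-6/7.584×10^5)
L = 4.52 m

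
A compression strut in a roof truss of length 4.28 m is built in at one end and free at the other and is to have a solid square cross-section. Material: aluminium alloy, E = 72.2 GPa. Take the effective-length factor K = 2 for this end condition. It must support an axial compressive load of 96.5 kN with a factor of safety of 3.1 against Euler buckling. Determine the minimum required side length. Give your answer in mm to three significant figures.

a ≈ 139 mm

Required P_cr = n·P = 3.1 × 96.5 = 299.2 kN
L_e = K·L = 2 × 4.28 = 8.560 m
Required I = P_cr·L_e²/(π²E) = 2.991×10^5 × 8.560² / (π² × 7.22×10^10) = 3.076×10^-5 m⁴
I_req = 3.076×10^7 mm⁴
Solid square: I = a⁴/12  ⇒  a = (12I)^(1/4) = (12×3.076×10^7)^(1/4) = 139 mm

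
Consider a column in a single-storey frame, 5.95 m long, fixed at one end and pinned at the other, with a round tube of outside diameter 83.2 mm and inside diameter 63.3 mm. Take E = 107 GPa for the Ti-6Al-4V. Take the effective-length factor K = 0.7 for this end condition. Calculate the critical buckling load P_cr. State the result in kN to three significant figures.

d_o = 83.2 mm, d_i = 63.3 mm
I = π(d_o⁴ − d_i⁴)/64 = π(83.2⁴ − 63.30⁴)/64 = 1.564×10^6 mm⁴
I = 1.564×10^6 mm⁴ = 1.564×10^-6 m⁴
Effective length L_e = K·L = 0.7 × 5.95 = 4.165 m
P_cr = π²EI / L_e² = π² × 107×10⁹ × 1.564×10^-6 / 4.165² = 9.521×10^4 N

P_cr ≈ 95.2 kN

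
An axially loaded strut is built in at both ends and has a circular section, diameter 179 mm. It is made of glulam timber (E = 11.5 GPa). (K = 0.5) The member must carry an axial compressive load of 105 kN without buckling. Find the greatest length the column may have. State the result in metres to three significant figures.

I = πd⁴/64 = π×179⁴/64 = 5.039×10^7 mm⁴
I = 5.039×10^-5 m⁴
At the buckling limit P_cr = P = 1.050×10^5 N
From P_cr = π²EI/(K·L)²:  L = (1/K)·√(π²EI/P_cr) = (1/0.5)·√(π²×1.15×10^10×5.039×10^-5/1.050×10^5)
L = 14.8 m

L_max ≈ 14.8 m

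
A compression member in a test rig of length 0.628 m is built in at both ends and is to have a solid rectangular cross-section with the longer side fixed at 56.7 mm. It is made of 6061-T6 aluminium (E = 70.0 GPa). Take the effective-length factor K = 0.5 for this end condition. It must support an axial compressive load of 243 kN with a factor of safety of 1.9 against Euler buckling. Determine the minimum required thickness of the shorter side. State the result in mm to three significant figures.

Required P_cr = n·P = 1.9 × 243 = 461.7 kN
L_e = K·L = 0.5 × 0.628 = 0.3140 m
Required I = P_cr·L_e²/(π²E) = 4.617×10^5 × 0.3140² / (π² × 7.00×10^10) = 6.589×10^-8 m⁴
I_req = 6.589×10^4 mm⁴
Rectangle, weak axis: I_min = h·b³/12 with h = 56.7 mm fixed  ⇒  b = (12I/h)^(1/3) = 24.1 mm

b ≈ 24.1 mm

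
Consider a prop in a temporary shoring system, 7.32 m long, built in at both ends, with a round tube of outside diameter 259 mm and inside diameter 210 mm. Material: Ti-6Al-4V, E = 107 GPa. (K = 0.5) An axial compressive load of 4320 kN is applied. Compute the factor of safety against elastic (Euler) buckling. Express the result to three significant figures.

n ≈ 2.29

d_o = 259 mm, d_i = 210 mm
I = π(d_o⁴ − d_i⁴)/64 = π(259⁴ − 210.0⁴)/64 = 1.254×10^8 mm⁴
I = 1.254×10^8 mm⁴ = 1.254×10^-4 m⁴
Effective length L_e = K·L = 0.5 × 7.32 = 3.660 m
P_cr = π²EI / L_e² = π² × 107×10⁹ × 1.254×10^-4 / 3.660² = 9.888×10^6 N
Factor of safety n = P_cr / P = 9887.6 / 4320 = 2.29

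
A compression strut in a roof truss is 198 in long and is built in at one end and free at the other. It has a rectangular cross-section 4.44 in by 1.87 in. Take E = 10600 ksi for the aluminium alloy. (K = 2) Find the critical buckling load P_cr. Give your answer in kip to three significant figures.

P_cr ≈ 1.61 kip

Buckling occurs about the weak axis: I_min = h·b³/12 with b = 1.87 in (the shorter side).
I_min = 4.44×1.87³/12 = 2.420 in⁴
Effective length L_e = K·L = 2 × 198 = 396.0 in
P_cr = π²EI / L_e² = π² × 10600×10³ × 2.420 / 396.0² = 1.614×10^3 lb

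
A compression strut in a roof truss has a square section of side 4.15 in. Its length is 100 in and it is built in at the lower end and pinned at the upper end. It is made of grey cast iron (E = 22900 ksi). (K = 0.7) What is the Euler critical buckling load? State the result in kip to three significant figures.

I = a⁴/12 = 4.15⁴/12 = 24.72 in⁴
Effective length L_e = K·L = 0.7 × 100 = 70.00 in
P_cr = π²EI / L_e² = π² × 22900×10³ × 24.72 / 70.00² = 1.140×10^6 lb

P_cr ≈ 1140 kip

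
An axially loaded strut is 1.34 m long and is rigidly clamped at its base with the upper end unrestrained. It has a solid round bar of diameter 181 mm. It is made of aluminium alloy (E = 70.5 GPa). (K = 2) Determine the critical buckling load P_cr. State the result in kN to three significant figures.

I = πd⁴/64 = π×181⁴/64 = 5.268×10^7 mm⁴
I = 5.268×10^7 mm⁴ = 5.268×10^-5 m⁴
Effective length L_e = K·L = 2 × 1.34 = 2.680 m
P_cr = π²EI / L_e² = π² × 70.5×10⁹ × 5.268×10^-5 / 2.680² = 5.104×10^6 N

P_cr ≈ 5100 kN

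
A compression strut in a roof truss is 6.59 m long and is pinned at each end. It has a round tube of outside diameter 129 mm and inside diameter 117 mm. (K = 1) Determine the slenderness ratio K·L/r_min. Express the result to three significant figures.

d_o = 129 mm, d_i = 117 mm
I = π(d_o⁴ − d_i⁴)/64 = π(129⁴ − 117.0⁴)/64 = 4.395×10^6 mm⁴
A = 2.318×10^3 mm²;  r_min = √(I/A) = √(4.395×10^6/2.318×10^3) = 43.54 mm
L_e = K·L = 1 × 6.59 m = 6.590 m = 6590.0 mm
λ = L_e / r_min = 6590.0 / 43.54 = 151

λ ≈ 151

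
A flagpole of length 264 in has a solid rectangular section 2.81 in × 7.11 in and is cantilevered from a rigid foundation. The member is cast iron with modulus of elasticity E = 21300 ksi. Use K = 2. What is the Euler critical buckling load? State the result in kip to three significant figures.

P_cr ≈ 9.91 kip

Buckling occurs about the weak axis: I_min = h·b³/12 with b = 2.81 in (the shorter side).
I_min = 7.11×2.81³/12 = 13.15 in⁴
Effective length L_e = K·L = 2 × 264 = 528.0 in
P_cr = π²EI / L_e² = π² × 21300×10³ × 13.15 / 528.0² = 9.913×10^3 lb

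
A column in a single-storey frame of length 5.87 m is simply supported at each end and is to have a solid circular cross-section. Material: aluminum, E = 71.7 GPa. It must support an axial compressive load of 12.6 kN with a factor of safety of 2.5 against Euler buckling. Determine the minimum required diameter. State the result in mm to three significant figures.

d ≈ 74.8 mm

Required P_cr = n·P = 2.5 × 12.6 = 31.50 kN
L_e = K·L = 1 × 5.87 = 5.870 m
Required I = P_cr·L_e²/(π²E) = 3.150×10^4 × 5.870² / (π² × 7.17×10^10) = 1.534×10^-6 m⁴
I_req = 1.534×10^6 mm⁴
Solid circle: I = πd⁴/64  ⇒  d = (64I/π)^(1/4) = (64×1.534×10^6/π)^(1/4) = 74.8 mm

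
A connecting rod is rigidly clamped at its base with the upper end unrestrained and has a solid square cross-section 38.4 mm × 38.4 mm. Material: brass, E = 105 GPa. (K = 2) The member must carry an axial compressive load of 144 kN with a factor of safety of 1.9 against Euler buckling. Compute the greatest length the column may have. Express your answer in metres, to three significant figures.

L_max ≈ 0.414 m

I = a⁴/12 = 38.4⁴/12 = 1.812×10^5 mm⁴
I = 1.812×10^-7 m⁴
Required critical load P_cr = n·P = 1.9 × 144 = 273.6 kN = 2.736×10^5 N
From P_cr = π²EI/(K·L)²:  L = (1/K)·√(π²EI/P_cr) = (1/2)·√(π²×1.05×10^11×1.812×10^-7/2.736×10^5)
L = 0.414 m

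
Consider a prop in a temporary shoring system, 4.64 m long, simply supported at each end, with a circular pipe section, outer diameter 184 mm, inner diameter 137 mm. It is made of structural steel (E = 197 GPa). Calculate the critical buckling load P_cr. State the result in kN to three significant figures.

d_o = 184 mm, d_i = 137 mm
I = π(d_o⁴ − d_i⁴)/64 = π(184⁴ − 137.0⁴)/64 = 3.897×10^7 mm⁴
I = 3.897×10^7 mm⁴ = 3.897×10^-5 m⁴
Effective length L_e = K·L = 1 × 4.64 = 4.640 m
P_cr = π²EI / L_e² = π² × 197×10⁹ × 3.897×10^-5 / 4.640² = 3.520×10^6 N

P_cr ≈ 3520 kN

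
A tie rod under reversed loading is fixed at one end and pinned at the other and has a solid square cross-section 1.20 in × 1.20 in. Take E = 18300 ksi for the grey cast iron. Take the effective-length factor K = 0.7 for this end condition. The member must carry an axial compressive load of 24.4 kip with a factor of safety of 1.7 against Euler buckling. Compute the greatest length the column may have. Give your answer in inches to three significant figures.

I = a⁴/12 = 1.20⁴/12 = 0.1728 in⁴
Required critical load P_cr = n·P = 1.7 × 24.4 = 41.48 kip = 4.148×10^4 lb
From P_cr = π²EI/(K·L)²:  L = (1/K)·√(π²EI/P_cr) = (1/0.7)·√(π²×1.83×10^7×0.1728/4.148×10^4)
L = 39.2 in

L_max ≈ 39.2 in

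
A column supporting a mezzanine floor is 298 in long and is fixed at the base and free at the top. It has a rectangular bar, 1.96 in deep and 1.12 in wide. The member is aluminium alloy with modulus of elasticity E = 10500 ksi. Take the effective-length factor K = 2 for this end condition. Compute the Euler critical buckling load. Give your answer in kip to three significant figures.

Buckling occurs about the weak axis: I_min = h·b³/12 with b = 1.12 in (the shorter side).
I_min = 1.96×1.12³/12 = 0.2295 in⁴
Effective length L_e = K·L = 2 × 298 = 596.0 in
P_cr = π²EI / L_e² = π² × 10500×10³ × 0.2295 / 596.0² = 66.95 lb

P_cr ≈ 0.0669 kip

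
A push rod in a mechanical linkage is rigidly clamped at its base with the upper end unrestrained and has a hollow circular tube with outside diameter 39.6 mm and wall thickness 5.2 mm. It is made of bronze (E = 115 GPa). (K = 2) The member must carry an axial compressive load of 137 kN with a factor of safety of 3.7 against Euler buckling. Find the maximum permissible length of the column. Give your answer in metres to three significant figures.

L_max ≈ 0.218 m

Inner diameter d_i = 39.6 − 2×5.2 = 29.20 mm
I = π(d_o⁴ − d_i⁴)/64 = π(39.6⁴ − 29.20⁴)/64 = 8.503×10^4 mm⁴
I = 8.503×10^-8 m⁴
Required critical load P_cr = n·P = 3.7 × 137 = 506.9 kN = 5.069×10^5 N
From P_cr = π²EI/(K·L)²:  L = (1/K)·√(π²EI/P_cr) = (1/2)·√(π²×1.15×10^11×8.503×10^-8/5.069×10^5)
L = 0.218 m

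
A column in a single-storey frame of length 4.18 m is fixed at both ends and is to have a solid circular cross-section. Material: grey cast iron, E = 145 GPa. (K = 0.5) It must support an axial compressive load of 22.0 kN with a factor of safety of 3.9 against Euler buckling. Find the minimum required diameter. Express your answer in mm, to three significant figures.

Required P_cr = n·P = 3.9 × 22.0 = 85.80 kN
L_e = K·L = 0.5 × 4.18 = 2.090 m
Required I = P_cr·L_e²/(π²E) = 8.580×10^4 × 2.090² / (π² × 1.45×10^11) = 2.619×10^-7 m⁴
I_req = 2.619×10^5 mm⁴
Solid circle: I = πd⁴/64  ⇒  d = (64I/π)^(1/4) = (64×2.619×10^5/π)^(1/4) = 48.1 mm

d ≈ 48.1 mm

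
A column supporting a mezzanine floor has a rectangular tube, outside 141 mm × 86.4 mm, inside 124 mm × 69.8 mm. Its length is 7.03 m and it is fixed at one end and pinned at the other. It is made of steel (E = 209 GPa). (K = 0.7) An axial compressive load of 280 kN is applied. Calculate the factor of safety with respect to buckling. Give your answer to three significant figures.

Weak-axis I_min = (h_o·b_o³ − h_i·b_i³)/12 with b_o = 86.4, b_i = 69.80 mm (shorter outer/inner sides).
I_min = (141×86.4³ − 124.0×69.80³)/12 = 4.064×10^6 mm⁴
I = 4.064×10^6 mm⁴ = 4.064×10^-6 m⁴
Effective length L_e = K·L = 0.7 × 7.03 = 4.921 m
P_cr = π²EI / L_e² = π² × 209×10⁹ × 4.064×10^-6 / 4.921² = 3.462×10^5 N
Factor of safety n = P_cr / P = 346.21 / 280 = 1.24

n ≈ 1.24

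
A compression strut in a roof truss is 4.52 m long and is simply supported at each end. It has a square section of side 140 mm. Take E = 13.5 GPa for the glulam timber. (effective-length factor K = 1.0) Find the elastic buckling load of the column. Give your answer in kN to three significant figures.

P_cr ≈ 209 kN

I = a⁴/12 = 140⁴/12 = 3.201×10^7 mm⁴
I = 3.201×10^7 mm⁴ = 3.201×10^-5 m⁴
Effective length L_e = K·L = 1 × 4.52 = 4.520 m
P_cr = π²EI / L_e² = π² × 13.5×10⁹ × 3.201×10^-5 / 4.520² = 2.088×10^5 N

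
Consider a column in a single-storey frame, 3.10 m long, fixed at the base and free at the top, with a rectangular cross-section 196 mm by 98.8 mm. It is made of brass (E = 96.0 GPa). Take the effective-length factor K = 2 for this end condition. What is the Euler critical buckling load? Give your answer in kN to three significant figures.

Buckling occurs about the weak axis: I_min = h·b³/12 with b = 98.8 mm (the shorter side).
I_min = 196×98.8³/12 = 1.575×10^7 mm⁴
I = 1.575×10^7 mm⁴ = 1.575×10^-5 m⁴
Effective length L_e = K·L = 2 × 3.10 = 6.200 m
P_cr = π²EI / L_e² = π² × 96.0×10⁹ × 1.575×10^-5 / 6.200² = 3.883×10^5 N

P_cr ≈ 388 kN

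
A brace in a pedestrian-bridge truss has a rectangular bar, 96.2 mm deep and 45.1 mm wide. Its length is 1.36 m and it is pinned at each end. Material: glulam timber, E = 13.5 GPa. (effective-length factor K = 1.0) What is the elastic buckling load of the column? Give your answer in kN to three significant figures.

Buckling occurs about the weak axis: I_min = h·b³/12 with b = 45.1 mm (the shorter side).
I_min = 96.2×45.1³/12 = 7.354×10^5 mm⁴
I = 7.354×10^5 mm⁴ = 7.354×10^-7 m⁴
Effective length L_e = K·L = 1 × 1.36 = 1.360 m
P_cr = π²EI / L_e² = π² × 13.5×10⁹ × 7.354×10^-7 / 1.360² = 5.298×10^4 N

P_cr ≈ 53.0 kN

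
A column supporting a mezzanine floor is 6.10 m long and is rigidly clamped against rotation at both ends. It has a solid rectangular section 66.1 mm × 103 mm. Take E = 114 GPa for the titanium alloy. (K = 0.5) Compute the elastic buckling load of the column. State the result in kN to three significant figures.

P_cr ≈ 300 kN

Buckling occurs about the weak axis: I_min = h·b³/12 with b = 66.1 mm (the shorter side).
I_min = 103×66.1³/12 = 2.479×10^6 mm⁴
I = 2.479×10^6 mm⁴ = 2.479×10^-6 m⁴
Effective length L_e = K·L = 0.5 × 6.10 = 3.050 m
P_cr = π²EI / L_e² = π² × 114×10⁹ × 2.479×10^-6 / 3.050² = 2.998×10^5 N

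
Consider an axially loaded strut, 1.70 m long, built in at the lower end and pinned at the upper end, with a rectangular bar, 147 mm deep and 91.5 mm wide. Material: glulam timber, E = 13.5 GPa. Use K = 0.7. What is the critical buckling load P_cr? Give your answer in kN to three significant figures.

P_cr ≈ 883 kN

Buckling occurs about the weak axis: I_min = h·b³/12 with b = 91.5 mm (the shorter side).
I_min = 147×91.5³/12 = 9.384×10^6 mm⁴
I = 9.384×10^6 mm⁴ = 9.384×10^-6 m⁴
Effective length L_e = K·L = 0.7 × 1.70 = 1.190 m
P_cr = π²EI / L_e² = π² × 13.5×10⁹ × 9.384×10^-6 / 1.190² = 8.830×10^5 N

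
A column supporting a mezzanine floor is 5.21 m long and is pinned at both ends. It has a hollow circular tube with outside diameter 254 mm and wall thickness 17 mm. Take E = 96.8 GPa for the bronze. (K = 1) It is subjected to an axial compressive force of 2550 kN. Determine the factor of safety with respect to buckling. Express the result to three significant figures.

n ≈ 1.23

Inner diameter d_i = 254 − 2×17 = 220.0 mm
I = π(d_o⁴ − d_i⁴)/64 = π(254⁴ − 220.0⁴)/64 = 8.933×10^7 mm⁴
I = 8.933×10^7 mm⁴ = 8.933×10^-5 m⁴
Effective length L_e = K·L = 1 × 5.21 = 5.210 m
P_cr = π²EI / L_e² = π² × 96.8×10⁹ × 8.933×10^-5 / 5.210² = 3.144×10^6 N
Factor of safety n = P_cr / P = 3144.0 / 2550 = 1.23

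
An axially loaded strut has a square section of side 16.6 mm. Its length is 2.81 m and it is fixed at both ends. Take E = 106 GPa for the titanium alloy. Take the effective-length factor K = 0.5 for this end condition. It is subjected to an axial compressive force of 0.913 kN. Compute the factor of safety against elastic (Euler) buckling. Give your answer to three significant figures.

I = a⁴/12 = 16.6⁴/12 = 6.328×10^3 mm⁴
I = 6.328×10^3 mm⁴ = 6.328×10^-9 m⁴
Effective length L_e = K·L = 0.5 × 2.81 = 1.405 m
P_cr = π²EI / L_e² = π² × 106×10⁹ × 6.328×10^-9 / 1.405² = 3.354×10^3 N
Factor of safety n = P_cr / P = 3.3535 / 0.913 = 3.67

n ≈ 3.67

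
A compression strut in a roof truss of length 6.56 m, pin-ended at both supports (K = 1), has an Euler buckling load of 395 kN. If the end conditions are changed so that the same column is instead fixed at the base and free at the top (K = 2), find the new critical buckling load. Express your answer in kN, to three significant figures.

P_cr ∝ 1/K², so P_cr,new = P_cr,old × (K_old/K_new)² = 395 × (1/2)²
= 395 × 0.2500 = 98.8 kN

P_cr ≈ 98.8 kN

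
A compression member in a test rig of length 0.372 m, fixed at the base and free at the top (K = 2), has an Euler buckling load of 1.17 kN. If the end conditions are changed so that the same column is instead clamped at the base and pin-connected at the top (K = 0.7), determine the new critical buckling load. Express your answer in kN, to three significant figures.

P_cr ≈ 9.55 kN

P_cr ∝ 1/K², so P_cr,new = P_cr,old × (K_old/K_new)² = 1.17 × (2/0.7)²
= 1.17 × 8.163 = 9.55 kN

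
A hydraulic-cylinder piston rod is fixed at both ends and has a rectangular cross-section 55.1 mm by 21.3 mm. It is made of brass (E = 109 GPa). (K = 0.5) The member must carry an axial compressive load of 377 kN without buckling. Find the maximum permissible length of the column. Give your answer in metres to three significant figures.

L_max ≈ 0.712 m

Buckling occurs about the weak axis: I_min = h·b³/12 with b = 21.3 mm (the shorter side).
I_min = 55.1×21.3³/12 = 4.437×10^4 mm⁴
I = 4.437×10^-8 m⁴
At the buckling limit P_cr = P = 3.770×10^5 N
From P_cr = π²EI/(K·L)²:  L = (1/K)·√(π²EI/P_cr) = (1/0.5)·√(π²×1.09×10^11×4.437×10^-8/3.770×10^5)
L = 0.712 m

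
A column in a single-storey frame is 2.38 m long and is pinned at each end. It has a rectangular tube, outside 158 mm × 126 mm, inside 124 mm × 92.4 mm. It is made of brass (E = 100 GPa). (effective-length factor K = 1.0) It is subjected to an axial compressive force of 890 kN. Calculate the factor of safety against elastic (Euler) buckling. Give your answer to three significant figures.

n ≈ 3.56

Weak-axis I_min = (h_o·b_o³ − h_i·b_i³)/12 with b_o = 126, b_i = 92.40 mm (shorter outer/inner sides).
I_min = (158×126³ − 124.0×92.40³)/12 = 1.819×10^7 mm⁴
I = 1.819×10^7 mm⁴ = 1.819×10^-5 m⁴
Effective length L_e = K·L = 1 × 2.38 = 2.380 m
P_cr = π²EI / L_e² = π² × 100×10⁹ × 1.819×10^-5 / 2.380² = 3.169×10^6 N
Factor of safety n = P_cr / P = 3168.8 / 890 = 3.56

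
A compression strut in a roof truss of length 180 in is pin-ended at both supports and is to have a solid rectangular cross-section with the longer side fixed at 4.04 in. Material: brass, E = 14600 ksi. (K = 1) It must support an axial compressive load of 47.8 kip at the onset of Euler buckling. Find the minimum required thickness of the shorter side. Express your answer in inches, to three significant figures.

L_e = K·L = 1 × 180 = 180.0 in
Required I = P_cr·L_e²/(π²E) = 4.780×10^4 × 180.0² / (π² × 1.46×10^7) = 10.75 in⁴
Rectangle, weak axis: I_min = h·b³/12 with h = 4.04 in fixed  ⇒  b = (12I/h)^(1/3) = 3.17 in

b ≈ 3.17 in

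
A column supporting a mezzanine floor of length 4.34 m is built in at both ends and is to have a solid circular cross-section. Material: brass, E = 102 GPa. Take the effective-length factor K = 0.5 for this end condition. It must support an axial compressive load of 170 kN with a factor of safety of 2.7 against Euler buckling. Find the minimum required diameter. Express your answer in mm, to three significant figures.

d ≈ 81.3 mm

Required P_cr = n·P = 2.7 × 170 = 459.0 kN
L_e = K·L = 0.5 × 4.34 = 2.170 m
Required I = P_cr·L_e²/(π²E) = 4.590×10^5 × 2.170² / (π² × 1.02×10^11) = 2.147×10^-6 m⁴
I_req = 2.147×10^6 mm⁴
Solid circle: I = πd⁴/64  ⇒  d = (64I/π)^(1/4) = (64×2.147×10^6/π)^(1/4) = 81.3 mm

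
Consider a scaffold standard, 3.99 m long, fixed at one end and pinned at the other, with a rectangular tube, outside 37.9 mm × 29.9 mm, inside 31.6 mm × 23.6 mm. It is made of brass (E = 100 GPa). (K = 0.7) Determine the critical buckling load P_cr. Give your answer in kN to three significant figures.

Weak-axis I_min = (h_o·b_o³ − h_i·b_i³)/12 with b_o = 29.9, b_i = 23.60 mm (shorter outer/inner sides).
I_min = (37.9×29.9³ − 31.60×23.60³)/12 = 4.981×10^4 mm⁴
I = 4.981×10^4 mm⁴ = 4.981×10^-8 m⁴
Effective length L_e = K·L = 0.7 × 3.99 = 2.793 m
P_cr = π²EI / L_e² = π² × 100×10⁹ × 4.981×10^-8 / 2.793² = 6.302×10^3 N

P_cr ≈ 6.30 kN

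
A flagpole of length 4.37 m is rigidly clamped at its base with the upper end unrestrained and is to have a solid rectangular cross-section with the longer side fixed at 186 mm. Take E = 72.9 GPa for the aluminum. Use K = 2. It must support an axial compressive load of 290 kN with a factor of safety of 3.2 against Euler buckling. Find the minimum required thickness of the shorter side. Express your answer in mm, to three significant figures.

b ≈ 185 mm

Required P_cr = n·P = 3.2 × 290 = 928.0 kN
L_e = K·L = 2 × 4.37 = 8.740 m
Required I = P_cr·L_e²/(π²E) = 9.280×10^5 × 8.740² / (π² × 7.29×10^10) = 9.852×10^-5 m⁴
I_req = 9.852×10^7 mm⁴
Rectangle, weak axis: I_min = h·b³/12 with h = 186 mm fixed  ⇒  b = (12I/h)^(1/3) = 185 mm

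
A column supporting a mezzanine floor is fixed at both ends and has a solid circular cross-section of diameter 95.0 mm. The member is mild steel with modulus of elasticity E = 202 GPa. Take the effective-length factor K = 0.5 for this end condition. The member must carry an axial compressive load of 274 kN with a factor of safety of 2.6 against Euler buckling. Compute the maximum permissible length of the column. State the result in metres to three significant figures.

L_max ≈ 6.69 m

I = πd⁴/64 = π×95.0⁴/64 = 3.998×10^6 mm⁴
I = 3.998×10^-6 m⁴
Required critical load P_cr = n·P = 2.6 × 274 = 712.4 kN = 7.124×10^5 N
From P_cr = π²EI/(K·L)²:  L = (1/K)·√(π²EI/P_cr) = (1/0.5)·√(π²×2.02×10^11×3.998×10^-6/7.124×10^5)
L = 6.69 m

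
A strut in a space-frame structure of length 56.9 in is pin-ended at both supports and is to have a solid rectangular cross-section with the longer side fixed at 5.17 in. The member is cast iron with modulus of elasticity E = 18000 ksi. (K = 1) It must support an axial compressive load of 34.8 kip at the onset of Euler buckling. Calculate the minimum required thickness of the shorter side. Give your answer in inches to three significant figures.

b ≈ 1.14 in

L_e = K·L = 1 × 56.9 = 56.90 in
Required I = P_cr·L_e²/(π²E) = 3.480×10^4 × 56.90² / (π² × 1.80×10^7) = 0.6342 in⁴
Rectangle, weak axis: I_min = h·b³/12 with h = 5.17 in fixed  ⇒  b = (12I/h)^(1/3) = 1.14 in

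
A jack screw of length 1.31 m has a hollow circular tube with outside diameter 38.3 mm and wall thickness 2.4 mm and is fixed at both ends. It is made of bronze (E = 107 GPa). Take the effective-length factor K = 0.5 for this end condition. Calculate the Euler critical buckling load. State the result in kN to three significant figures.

Inner diameter d_i = 38.3 − 2×2.4 = 33.50 mm
I = π(d_o⁴ − d_i⁴)/64 = π(38.3⁴ − 33.50⁴)/64 = 4.380×10^4 mm⁴
I = 4.380×10^4 mm⁴ = 4.380×10^-8 m⁴
Effective length L_e = K·L = 0.5 × 1.31 = 0.6550 m
P_cr = π²EI / L_e² = π² × 107×10⁹ × 4.380×10^-8 / 0.6550² = 1.078×10^5 N

P_cr ≈ 108 kN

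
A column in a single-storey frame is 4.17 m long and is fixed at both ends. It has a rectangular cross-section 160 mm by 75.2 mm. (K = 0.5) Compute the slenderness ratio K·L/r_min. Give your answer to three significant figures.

Buckling occurs about the weak axis: I_min = h·b³/12 with b = 75.2 mm (the shorter side).
I_min = 160×75.2³/12 = 5.670×10^6 mm⁴
A = 1.203×10^4 mm²;  r_min = √(I/A) = √(5.670×10^6/1.203×10^4) = 21.71 mm
L_e = K·L = 0.5 × 4.17 m = 2.085 m = 2085.0 mm
λ = L_e / r_min = 2085.0 / 21.71 = 96.0

λ ≈ 96.0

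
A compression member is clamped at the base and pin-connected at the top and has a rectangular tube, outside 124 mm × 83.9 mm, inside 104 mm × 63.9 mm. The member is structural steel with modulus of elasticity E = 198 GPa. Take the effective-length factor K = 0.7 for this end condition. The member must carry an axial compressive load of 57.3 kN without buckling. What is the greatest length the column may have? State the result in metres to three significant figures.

Weak-axis I_min = (h_o·b_o³ − h_i·b_i³)/12 with b_o = 83.9, b_i = 63.90 mm (shorter outer/inner sides).
I_min = (124×83.9³ − 104.0×63.90³)/12 = 3.841×10^6 mm⁴
I = 3.841×10^-6 m⁴
At the buckling limit P_cr = P = 5.730×10^4 N
From P_cr = π²EI/(K·L)²:  L = (1/K)·√(π²EI/P_cr) = (1/0.7)·√(π²×1.98×10^11×3.841×10^-6/5.730×10^4)
L = 16.4 m

L_max ≈ 16.4 m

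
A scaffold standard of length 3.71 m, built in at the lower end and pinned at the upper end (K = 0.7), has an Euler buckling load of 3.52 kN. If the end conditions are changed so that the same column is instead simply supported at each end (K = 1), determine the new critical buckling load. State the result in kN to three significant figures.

P_cr ≈ 1.72 kN

P_cr ∝ 1/K², so P_cr,new = P_cr,old × (K_old/K_new)² = 3.52 × (0.7/1)²
= 3.52 × 0.4900 = 1.72 kN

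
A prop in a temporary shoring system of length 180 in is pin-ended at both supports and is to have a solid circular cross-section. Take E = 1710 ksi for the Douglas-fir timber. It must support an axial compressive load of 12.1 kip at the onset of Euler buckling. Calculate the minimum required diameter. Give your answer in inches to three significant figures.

L_e = K·L = 1 × 180 = 180.0 in
Required I = P_cr·L_e²/(π²E) = 1.210×10^4 × 180.0² / (π² × 1.71×10^6) = 23.23 in⁴
Solid circle: I = πd⁴/64  ⇒  d = (64I/π)^(1/4) = (64×23.23/π)^(1/4) = 4.66 in

d ≈ 4.66 in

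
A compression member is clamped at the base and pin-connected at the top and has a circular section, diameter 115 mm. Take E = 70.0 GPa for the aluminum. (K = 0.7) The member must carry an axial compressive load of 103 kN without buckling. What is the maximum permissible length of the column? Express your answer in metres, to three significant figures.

I = πd⁴/64 = π×115⁴/64 = 8.585×10^6 mm⁴
I = 8.585×10^-6 m⁴
At the buckling limit P_cr = P = 1.030×10^5 N
From P_cr = π²EI/(K·L)²:  L = (1/K)·√(π²EI/P_cr) = (1/0.7)·√(π²×7.00×10^10×8.585×10^-6/1.030×10^5)
L = 10.8 m

L_max ≈ 10.8 m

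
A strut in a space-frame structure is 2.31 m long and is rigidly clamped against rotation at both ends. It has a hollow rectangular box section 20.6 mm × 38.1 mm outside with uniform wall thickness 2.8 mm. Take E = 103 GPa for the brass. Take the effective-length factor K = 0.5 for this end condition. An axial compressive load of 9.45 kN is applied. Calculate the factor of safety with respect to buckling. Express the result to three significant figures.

Inner dimensions: h_i = 38.1 − 2×2.8 = 32.50 mm, b_i = 20.6 − 2×2.8 = 15.00 mm
Weak-axis I_min = (h_o·b_o³ − h_i·b_i³)/12 with b_o = 20.6, b_i = 15.00 mm (shorter outer/inner sides).
I_min = (38.1×20.6³ − 32.50×15.00³)/12 = 1.861×10^4 mm⁴
I = 1.861×10^4 mm⁴ = 1.861×10^-8 m⁴
Effective length L_e = K·L = 0.5 × 2.31 = 1.155 m
P_cr = π²EI / L_e² = π² × 103×10⁹ × 1.861×10^-8 / 1.155² = 1.418×10^4 N
Factor of safety n = P_cr / P = 14.185 / 9.45 = 1.50

n ≈ 1.50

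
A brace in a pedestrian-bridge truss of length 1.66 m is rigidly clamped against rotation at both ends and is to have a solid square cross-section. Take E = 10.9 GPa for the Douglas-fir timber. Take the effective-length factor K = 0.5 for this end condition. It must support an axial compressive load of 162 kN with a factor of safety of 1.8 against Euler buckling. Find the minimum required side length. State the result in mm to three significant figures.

a ≈ 68.8 mm

Required P_cr = n·P = 1.8 × 162 = 291.6 kN
L_e = K·L = 0.5 × 1.66 = 0.8300 m
Required I = P_cr·L_e²/(π²E) = 2.916×10^5 × 0.8300² / (π² × 1.09×10^10) = 1.867×10^-6 m⁴
I_req = 1.867×10^6 mm⁴
Solid square: I = a⁴/12  ⇒  a = (12I)^(1/4) = (12×1.867×10^6)^(1/4) = 68.8 mm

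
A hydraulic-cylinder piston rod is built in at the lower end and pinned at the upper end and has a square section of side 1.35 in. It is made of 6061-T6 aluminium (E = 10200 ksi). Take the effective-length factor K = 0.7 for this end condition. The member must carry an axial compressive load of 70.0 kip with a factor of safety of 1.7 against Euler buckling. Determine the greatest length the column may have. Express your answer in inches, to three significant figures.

I = a⁴/12 = 1.35⁴/12 = 0.2768 in⁴
Required critical load P_cr = n·P = 1.7 × 70.0 = 119.0 kip = 1.190×10^5 lb
From P_cr = π²EI/(K·L)²:  L = (1/K)·√(π²EI/P_cr) = (1/0.7)·√(π²×1.02×10^7×0.2768/1.190×10^5)
L = 21.9 in

L_max ≈ 21.9 in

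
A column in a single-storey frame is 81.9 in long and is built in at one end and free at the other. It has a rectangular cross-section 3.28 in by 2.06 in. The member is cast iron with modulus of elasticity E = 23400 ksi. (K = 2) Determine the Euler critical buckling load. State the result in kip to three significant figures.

P_cr ≈ 20.6 kip

Buckling occurs about the weak axis: I_min = h·b³/12 with b = 2.06 in (the shorter side).
I_min = 3.28×2.06³/12 = 2.389 in⁴
Effective length L_e = K·L = 2 × 81.9 = 163.8 in
P_cr = π²EI / L_e² = π² × 23400×10³ × 2.389 / 163.8² = 2.057×10^4 lb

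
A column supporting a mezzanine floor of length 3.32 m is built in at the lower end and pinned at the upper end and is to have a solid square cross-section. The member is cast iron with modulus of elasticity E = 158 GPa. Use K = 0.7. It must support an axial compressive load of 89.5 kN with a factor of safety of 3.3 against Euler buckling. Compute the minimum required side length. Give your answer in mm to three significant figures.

Required P_cr = n·P = 3.3 × 89.5 = 295.3 kN
L_e = K·L = 0.7 × 3.32 = 2.324 m
Required I = P_cr·L_e²/(π²E) = 2.954×10^5 × 2.324² / (π² × 1.58×10^11) = 1.023×10^-6 m⁴
I_req = 1.023×10^6 mm⁴
Solid square: I = a⁴/12  ⇒  a = (12I)^(1/4) = (12×1.023×10^6)^(1/4) = 59.2 mm

a ≈ 59.2 mm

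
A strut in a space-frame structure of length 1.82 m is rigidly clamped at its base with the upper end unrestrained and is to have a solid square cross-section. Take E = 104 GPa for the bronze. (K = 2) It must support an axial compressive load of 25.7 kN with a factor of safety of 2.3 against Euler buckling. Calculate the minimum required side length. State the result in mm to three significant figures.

a ≈ 55.0 mm

Required P_cr = n·P = 2.3 × 25.7 = 59.11 kN
L_e = K·L = 2 × 1.82 = 3.640 m
Required I = P_cr·L_e²/(π²E) = 5.911×10^4 × 3.640² / (π² × 1.04×10^11) = 7.630×10^-7 m⁴
I_req = 7.630×10^5 mm⁴
Solid square: I = a⁴/12  ⇒  a = (12I)^(1/4) = (12×7.630×10^5)^(1/4) = 55.0 mm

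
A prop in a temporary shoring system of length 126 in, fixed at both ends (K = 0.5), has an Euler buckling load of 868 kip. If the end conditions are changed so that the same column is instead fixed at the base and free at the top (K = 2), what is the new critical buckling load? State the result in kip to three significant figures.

P_cr ≈ 54.2 kip

P_cr ∝ 1/K², so P_cr,new = P_cr,old × (K_old/K_new)² = 868 × (0.5/2)²
= 868 × 0.06250 = 54.2 kip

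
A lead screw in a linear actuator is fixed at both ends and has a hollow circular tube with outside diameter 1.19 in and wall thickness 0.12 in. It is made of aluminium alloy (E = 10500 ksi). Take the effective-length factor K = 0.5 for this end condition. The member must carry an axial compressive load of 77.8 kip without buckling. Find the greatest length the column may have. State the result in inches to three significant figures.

L_max ≈ 17.6 in

Inner diameter d_i = 1.19 − 2×0.12 = 0.9500 in
I = π(d_o⁴ − d_i⁴)/64 = π(1.19⁴ − 0.9500⁴)/64 = 5.845×10^-2 in⁴
At the buckling limit P_cr = P = 7.780×10^4 lb
From P_cr = π²EI/(K·L)²:  L = (1/K)·√(π²EI/P_cr) = (1/0.5)·√(π²×1.05×10^7×5.845×10^-2/7.780×10^4)
L = 17.6 in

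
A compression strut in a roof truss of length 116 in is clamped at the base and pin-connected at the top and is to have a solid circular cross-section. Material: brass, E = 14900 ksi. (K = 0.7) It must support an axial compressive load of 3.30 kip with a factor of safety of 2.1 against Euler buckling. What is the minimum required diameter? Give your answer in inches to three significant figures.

Required P_cr = n·P = 2.1 × 3.30 = 6.930 kip
L_e = K·L = 0.7 × 116 = 81.20 in
Required I = P_cr·L_e²/(π²E) = 6.930×10^3 × 81.20² / (π² × 1.49×10^7) = 0.3107 in⁴
Solid circle: I = πd⁴/64  ⇒  d = (64I/π)^(1/4) = (64×0.3107/π)^(1/4) = 1.59 in

d ≈ 1.59 in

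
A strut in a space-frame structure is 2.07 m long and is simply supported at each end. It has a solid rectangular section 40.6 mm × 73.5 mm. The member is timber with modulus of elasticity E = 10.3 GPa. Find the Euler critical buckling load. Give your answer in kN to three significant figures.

Buckling occurs about the weak axis: I_min = h·b³/12 with b = 40.6 mm (the shorter side).
I_min = 73.5×40.6³/12 = 4.099×10^5 mm⁴
I = 4.099×10^5 mm⁴ = 4.099×10^-7 m⁴
Effective length L_e = K·L = 1 × 2.07 = 2.070 m
P_cr = π²EI / L_e² = π² × 10.3×10⁹ × 4.099×10^-7 / 2.070² = 9.725×10^3 N

P_cr ≈ 9.72 kN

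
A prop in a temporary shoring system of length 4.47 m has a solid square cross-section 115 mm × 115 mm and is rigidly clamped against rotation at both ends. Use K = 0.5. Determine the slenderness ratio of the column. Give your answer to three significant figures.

For a square r = a/√12 = 115/√12 = 33.20 mm
L_e = K·L = 0.5 × 4.47 m = 2.235 m = 2235.0 mm
λ = L_e / r_min = 2235.0 / 33.20 = 67.3

λ ≈ 67.3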